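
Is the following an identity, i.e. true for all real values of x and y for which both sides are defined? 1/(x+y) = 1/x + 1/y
No, this is NOT an identity.

Claim: 1/(x+y) = 1/x + 1/y.
Test a specific point where both sides are defined: x = -2, y = -2.
LHS = 1/(x+y) ≈ -0.2500
RHS = 1/x + 1/y ≈ -1.0000
Since -0.2500 ≠ -1.0000, the equation fails at this point, so it cannot hold for all real values of x and y for which both sides are defined.
1/x + 1/y = (x+y)/(xy), which is not 1/(x+y).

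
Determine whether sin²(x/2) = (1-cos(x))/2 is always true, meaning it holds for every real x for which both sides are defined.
Claim: sin²(x/2) = (1-cos(x))/2.
Reasoning: Use cos(2θ) = 1 - 2sin²θ with θ = x/2: cos(x) = 1 - 2sin²(x/2). Solving for sin²(x/2) gives (1 - cos(x))/2.
So the two sides agree for every real x for which both sides are defined.

Conclusion: Yes, this is an identity.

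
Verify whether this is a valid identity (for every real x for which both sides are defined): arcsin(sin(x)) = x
Claim: arcsin(sin(x)) = x.
Test a specific point where both sides are defined: x = 2π/3.
LHS = arcsin(sin(x)) ≈ 1.0472
RHS = x ≈ 2.0944
Since 1.0472 ≠ 2.0944, the equation fails at this point, so it cannot hold for every real x for which both sides are defined.
arcsin only returns values in [-π/2, π/2], so arcsin(sin(x)) = x holds only for x in that interval, not for all real x.

Conclusion: No, this is NOT an identity.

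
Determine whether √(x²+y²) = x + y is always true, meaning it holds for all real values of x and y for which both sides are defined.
Claim: √(x²+y²) = x + y.
Test a specific point where both sides are defined: x = -1, y = -2.
LHS = √(x²+y²) ≈ 2.2361
RHS = x + y ≈ -3.0000
Since 2.2361 ≠ -3.0000, the equation fails at this point, so it cannot hold for all real values of x and y for which both sides are defined.
(x+y)² = x² + 2xy + y², not x² + y², so the square root does not split this way.

Conclusion: No, this is NOT an identity.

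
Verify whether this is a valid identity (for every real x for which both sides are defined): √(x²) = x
No, this is NOT an identity.

Claim: √(x²) = x.
Test a specific point where both sides are defined: x = -2.
LHS = √(x²) ≈ 2.0000
RHS = x ≈ -2.0000
Since 2.0000 ≠ -2.0000, the equation fails at this point, so it cannot hold for every real x for which both sides are defined.
√(x²) = |x|, which differs from x whenever x < 0 (both sides are defined for every real x).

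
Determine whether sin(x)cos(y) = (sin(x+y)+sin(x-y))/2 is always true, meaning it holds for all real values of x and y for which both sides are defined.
Yes, this is an identity.

Claim: sin(x)cos(y) = (sin(x+y)+sin(x-y))/2.
Reasoning: sin(x+y) = sin(x)cos(y) + cos(x)sin(y) and sin(x-y) = sin(x)cos(y) - cos(x)sin(y). Adding, sin(x+y) + sin(x-y) = 2sin(x)cos(y); divide by 2.
So the two sides agree for all real values of x and y for which both sides are defined.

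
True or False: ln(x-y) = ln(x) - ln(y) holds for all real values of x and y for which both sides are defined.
False.

Claim: ln(x-y) = ln(x) - ln(y).
Test a specific point where both sides are defined: x = 5, y = 1/2.
LHS = ln(x-y) ≈ 1.5041
RHS = ln(x) - ln(y) ≈ 2.3026
Since 1.5041 ≠ 2.3026, the equation fails at this point, so it cannot hold for all real values of x and y for which both sides are defined.
ln(x) - ln(y) = ln(x/y), not ln(x-y).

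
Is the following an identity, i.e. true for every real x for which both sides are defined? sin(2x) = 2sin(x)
No, this is NOT an identity.

Claim: sin(2x) = 2sin(x).
Test a specific point where both sides are defined: x = π/3.
LHS = sin(2x) ≈ 0.8660
RHS = 2sin(x) ≈ 1.7321
Since 0.8660 ≠ 1.7321, the equation fails at this point, so it cannot hold for every real x for which both sides are defined.
The correct double-angle formula is sin(2x) = 2sin(x)cos(x).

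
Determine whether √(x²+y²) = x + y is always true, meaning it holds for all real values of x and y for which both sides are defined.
No, this is NOT an identity.

Claim: √(x²+y²) = x + y.
Test a specific point where both sides are defined: x = 3, y = -2.
LHS = √(x²+y²) ≈ 3.6056
RHS = x + y ≈ 1.0000
Since 3.6056 ≠ 1.0000, the equation fails at this point, so it cannot hold for all real values of x and y for which both sides are defined.
(x+y)² = x² + 2xy + y², not x² + y², so the square root does not split this way.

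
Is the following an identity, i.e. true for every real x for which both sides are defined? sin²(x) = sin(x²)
No, this is NOT an identity.

Claim: sin²(x) = sin(x²).
Test a specific point where both sides are defined: x = 3π/4.
LHS = sin²(x) ≈ 0.5000
RHS = sin(x²) ≈ -0.6680
Since 0.5000 ≠ -0.6680, the equation fails at this point, so it cannot hold for every real x for which both sides are defined.
sin²(x) means (sin x)², squaring the output; sin(x²) squares the input. These are different functions.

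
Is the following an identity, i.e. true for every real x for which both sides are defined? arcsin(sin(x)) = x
No, this is NOT an identity.

Claim: arcsin(sin(x)) = x.
Test a specific point where both sides are defined: x = π.
LHS = arcsin(sin(x)) ≈ 0.0000
RHS = x ≈ 3.1416
Since 0.0000 ≠ 3.1416, the equation fails at this point, so it cannot hold for every real x for which both sides are defined.
arcsin only returns values in [-π/2, π/2], so arcsin(sin(x)) = x holds only for x in that interval, not for all real x.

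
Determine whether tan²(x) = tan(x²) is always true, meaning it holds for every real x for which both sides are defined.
No, this is NOT an identity.

Claim: tan²(x) = tan(x²).
Test a specific point where both sides are defined: x = 2π/3.
LHS = tan²(x) ≈ 3.0000
RHS = tan(x²) ≈ 2.9590
Since 3.0000 ≠ 2.9590, the equation fails at this point, so it cannot hold for every real x for which both sides are defined.
tan²(x) means (tan x)², squaring the output; tan(x²) squares the input. These are different functions.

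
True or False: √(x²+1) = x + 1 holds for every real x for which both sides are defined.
False.

Claim: √(x²+1) = x + 1.
Test a specific point where both sides are defined: x = 1/2.
LHS = √(x²+1) ≈ 1.1180
RHS = x + 1 ≈ 1.5000
Since 1.1180 ≠ 1.5000, the equation fails at this point, so it cannot hold for every real x for which both sides are defined.
(x+1)² = x² + 2x + 1 ≠ x² + 1 unless x = 0.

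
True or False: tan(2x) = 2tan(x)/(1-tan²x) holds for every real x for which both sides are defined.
Claim: tan(2x) = 2tan(x)/(1-tan²x).
Reasoning: tan(2x) = sin(2x)/cos(2x) = 2sin(x)cos(x) / (cos²x - sin²x). Divide numerator and denominator by cos²x: 2tan(x) / (1 - tan²x).
So the two sides agree for every real x for which both sides are defined.

Conclusion: True.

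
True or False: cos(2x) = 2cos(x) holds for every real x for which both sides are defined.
Claim: cos(2x) = 2cos(x).
Test a specific point where both sides are defined: x = π/3.
LHS = cos(2x) ≈ -0.5000
RHS = 2cos(x) ≈ 1.0000
Since -0.5000 ≠ 1.0000, the equation fails at this point, so it cannot hold for every real x for which both sides are defined.
The correct double-angle formula is cos(2x) = cos²x - sin²x.

Conclusion: False.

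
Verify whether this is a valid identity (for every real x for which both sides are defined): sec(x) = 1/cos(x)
Claim: sec(x) = 1/cos(x).
Reasoning: sec(x) is by definition the reciprocal of cos(x), wherever cos(x) ≠ 0.
So the two sides agree for every real x for which both sides are defined.

Conclusion: Yes, this is an identity.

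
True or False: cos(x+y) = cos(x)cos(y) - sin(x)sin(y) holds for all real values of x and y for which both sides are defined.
True.

Claim: cos(x+y) = cos(x)cos(y) - sin(x)sin(y).
Reasoning: By Euler's formula e^(i(x+y)) = e^(ix)·e^(iy) = (cos x + i·sin x)(cos y + i·sin y). The real part of the left side is cos(x+y); the real part of the product is cos(x)cos(y) - sin(x)sin(y) (since i·i = -1).
So the two sides agree for all real values of x and y for which both sides are defined.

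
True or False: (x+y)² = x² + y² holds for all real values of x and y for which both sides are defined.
Claim: (x+y)² = x² + y².
Test a specific point where both sides are defined: x = 3, y = 5.
LHS = (x+y)² ≈ 64.0000
RHS = x² + y² ≈ 34.0000
Since 64.0000 ≠ 34.0000, the equation fails at this point, so it cannot hold for all real values of x and y for which both sides are defined.
The correct expansion is (x+y)² = x² + 2xy + y²; the cross term 2xy is missing.

Conclusion: False.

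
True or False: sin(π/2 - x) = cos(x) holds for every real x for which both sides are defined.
Claim: sin(π/2 - x) = cos(x).
Reasoning: Use sin(u - v) = sin(u)cos(v) - cos(u)sin(v) with u = π/2, v = x: sin(π/2)cos(x) - cos(π/2)sin(x) = 1·cos(x) - 0·sin(x) = cos(x).
So the two sides agree for every real x for which both sides are defined.

Conclusion: True.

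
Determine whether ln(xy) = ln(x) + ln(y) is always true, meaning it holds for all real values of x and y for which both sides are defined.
Claim: ln(xy) = ln(x) + ln(y).
Reasoning: Both sides are simultaneously defined only when x, y > 0. Write x = e^p, y = e^q (p = ln x, q = ln y). Then xy = e^p · e^q = e^(p+q), so ln(xy) = p + q = ln(x) + ln(y).
So the two sides agree for all real values of x and y for which both sides are defined.

Conclusion: Yes, this is an identity.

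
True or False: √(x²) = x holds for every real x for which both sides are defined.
False.

Claim: √(x²) = x.
Test a specific point where both sides are defined: x = -3.
LHS = √(x²) ≈ 3.0000
RHS = x ≈ -3.0000
Since 3.0000 ≠ -3.0000, the equation fails at this point, so it cannot hold for every real x for which both sides are defined.
√(x²) = |x|, which differs from x whenever x < 0 (both sides are defined for every real x).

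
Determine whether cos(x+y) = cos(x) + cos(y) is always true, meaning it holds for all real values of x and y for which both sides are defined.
No, this is NOT an identity.

Claim: cos(x+y) = cos(x) + cos(y).
Test a specific point where both sides are defined: x = π/6, y = -π/2.
LHS = cos(x+y) ≈ 0.5000
RHS = cos(x) + cos(y) ≈ 0.8660
Since 0.5000 ≠ 0.8660, the equation fails at this point, so it cannot hold for all real values of x and y for which both sides are defined.
The correct expansion is cos(x+y) = cos(x)cos(y) - sin(x)sin(y); cosine is not additive.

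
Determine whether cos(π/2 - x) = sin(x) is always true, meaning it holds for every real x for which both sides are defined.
Claim: cos(π/2 - x) = sin(x).
Reasoning: Use cos(u - v) = cos(u)cos(v) + sin(u)sin(v) with u = π/2, v = x: cos(π/2)cos(x) + sin(π/2)sin(x) = 0·cos(x) + 1·sin(x) = sin(x).
So the two sides agree for every real x for which both sides are defined.

Conclusion: Yes, this is an identity.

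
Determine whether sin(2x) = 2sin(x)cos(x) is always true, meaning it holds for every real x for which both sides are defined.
Yes, this is an identity.

Claim: sin(2x) = 2sin(x)cos(x).
Reasoning: Put y = x in the addition formula sin(x+y) = sin(x)cos(y) + cos(x)sin(y): sin(2x) = sin(x)cos(x) + cos(x)sin(x) = 2sin(x)cos(x).
So the two sides agree for every real x for which both sides are defined.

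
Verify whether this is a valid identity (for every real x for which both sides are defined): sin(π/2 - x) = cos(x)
Claim: sin(π/2 - x) = cos(x).
Reasoning: Use sin(u - v) = sin(u)cos(v) - cos(u)sin(v) with u = π/2, v = x: sin(π/2)cos(x) - cos(π/2)sin(x) = 1·cos(x) - 0·sin(x) = cos(x).
So the two sides agree for every real x for which both sides are defined.

Conclusion: Yes, this is an identity.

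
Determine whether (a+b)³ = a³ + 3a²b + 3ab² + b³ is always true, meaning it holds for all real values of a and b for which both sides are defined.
Claim: (a+b)³ = a³ + 3a²b + 3ab² + b³.
Reasoning: (a+b)³ = (a+b)(a+b)² = (a+b)(a² + 2ab + b²) = a³ + 2a²b + ab² + a²b + 2ab² + b³ = a³ + 3a²b + 3ab² + b³.
So the two sides agree for all real values of a and b for which both sides are defined.

Conclusion: Yes, this is an identity.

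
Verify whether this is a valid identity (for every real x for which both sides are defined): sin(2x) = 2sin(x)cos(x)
Claim: sin(2x) = 2sin(x)cos(x).
Reasoning: Put y = x in the addition formula sin(x+y) = sin(x)cos(y) + cos(x)sin(y): sin(2x) = sin(x)cos(x) + cos(x)sin(x) = 2sin(x)cos(x).
So the two sides agree for every real x for which both sides are defined.

Conclusion: Yes, this is an identity.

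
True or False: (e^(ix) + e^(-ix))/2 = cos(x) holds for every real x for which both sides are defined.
Claim: (e^(ix) + e^(-ix))/2 = cos(x).
Reasoning: By Euler's formula e^(ix) = cos(x) + i·sin(x) and e^(-ix) = cos(x) - i·sin(x). Adding cancels the sine terms: e^(ix) + e^(-ix) = 2cos(x); divide by 2.
So the two sides agree for every real x for which both sides are defined.

Conclusion: True.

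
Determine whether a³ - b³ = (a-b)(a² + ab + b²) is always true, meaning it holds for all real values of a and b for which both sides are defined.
Claim: a³ - b³ = (a-b)(a² + ab + b²).
Reasoning: Expand the right side: (a-b)(a² + ab + b²) = a³ + a²b + ab² - a²b - ab² - b³ = a³ - b³ (the middle terms cancel in pairs).
So the two sides agree for all real values of a and b for which both sides are defined.

Conclusion: Yes, this is an identity.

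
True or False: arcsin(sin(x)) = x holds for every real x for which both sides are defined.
False.

Claim: arcsin(sin(x)) = x.
Test a specific point where both sides are defined: x = π.
LHS = arcsin(sin(x)) ≈ 0.0000
RHS = x ≈ 3.1416
Since 0.0000 ≠ 3.1416, the equation fails at this point, so it cannot hold for every real x for which both sides are defined.
arcsin only returns values in [-π/2, π/2], so arcsin(sin(x)) = x holds only for x in that interval, not for all real x.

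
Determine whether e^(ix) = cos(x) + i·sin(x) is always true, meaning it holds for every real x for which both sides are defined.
Yes, this is an identity.

Claim: e^(ix) = cos(x) + i·sin(x).
Reasoning: Euler's formula. Expand e^(ix) = Σ (ix)^k / k!. Since i² = -1, the even-k terms are Σ (-1)^m x^(2m)/(2m)! = cos(x) and the odd-k terms are i · Σ (-1)^m x^(2m+1)/(2m+1)! = i·sin(x).
So the two sides agree for every real x for which both sides are defined.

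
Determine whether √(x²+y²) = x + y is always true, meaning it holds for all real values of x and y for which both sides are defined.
No, this is NOT an identity.

Claim: √(x²+y²) = x + y.
Test a specific point where both sides are defined: x = 1, y = 5.
LHS = √(x²+y²) ≈ 5.0990
RHS = x + y ≈ 6.0000
Since 5.0990 ≠ 6.0000, the equation fails at this point, so it cannot hold for all real values of x and y for which both sides are defined.
(x+y)² = x² + 2xy + y², not x² + y², so the square root does not split this way.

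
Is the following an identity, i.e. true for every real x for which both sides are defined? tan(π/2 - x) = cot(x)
Claim: tan(π/2 - x) = cot(x).
Reasoning: tan(π/2 - x) = sin(π/2 - x)/cos(π/2 - x) = cos(x)/sin(x) = cot(x), using the cofunction identities sin(π/2 - x) = cos(x) and cos(π/2 - x) = sin(x).
So the two sides agree for every real x for which both sides are defined.

Conclusion: Yes, this is an identity.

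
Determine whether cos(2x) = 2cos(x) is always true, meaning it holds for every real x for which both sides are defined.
Claim: cos(2x) = 2cos(x).
Test a specific point where both sides are defined: x = -π/6.
LHS = cos(2x) ≈ 0.5000
RHS = 2cos(x) ≈ 1.7321
Since 0.5000 ≠ 1.7321, the equation fails at this point, so it cannot hold for every real x for which both sides are defined.
The correct double-angle formula is cos(2x) = cos²x - sin²x.

Conclusion: No, this is NOT an identity.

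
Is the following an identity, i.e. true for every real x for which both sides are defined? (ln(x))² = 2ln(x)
No, this is NOT an identity.

Claim: (ln(x))² = 2ln(x).
Test a specific point where both sides are defined: x = 2.
LHS = (ln(x))² ≈ 0.4805
RHS = 2ln(x) ≈ 1.3863
Since 0.4805 ≠ 1.3863, the equation fails at this point, so it cannot hold for every real x for which both sides are defined.
2ln(x) equals ln(x²), which is not the same as (ln x)².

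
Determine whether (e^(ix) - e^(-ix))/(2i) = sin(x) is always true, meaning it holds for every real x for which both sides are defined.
Claim: (e^(ix) - e^(-ix))/(2i) = sin(x).
Reasoning: By Euler's formula e^(ix) = cos(x) + i·sin(x) and e^(-ix) = cos(x) - i·sin(x). Subtracting cancels the cosine terms: e^(ix) - e^(-ix) = 2i·sin(x); divide by 2i.
So the two sides agree for every real x for which both sides are defined.

Conclusion: Yes, this is an identity.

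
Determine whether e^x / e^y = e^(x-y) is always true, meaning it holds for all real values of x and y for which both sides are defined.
Yes, this is an identity.

Claim: e^x / e^y = e^(x-y).
Reasoning: 1/e^y = e^(-y), so e^x / e^y = e^x · e^(-y) = e^(x + (-y)) = e^(x-y) by the product rule for exponents.
So the two sides agree for all real values of x and y for which both sides are defined.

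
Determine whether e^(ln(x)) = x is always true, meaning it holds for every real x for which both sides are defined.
Claim: e^(ln(x)) = x.
Reasoning: For x > 0, ln(x) is by definition the exponent p such that e^p = x. Raising e to that exponent therefore returns x: e^(ln x) = x.
So the two sides agree for every real x for which both sides are defined.

Conclusion: Yes, this is an identity.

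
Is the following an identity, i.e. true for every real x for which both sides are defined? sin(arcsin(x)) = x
Yes, this is an identity.

Claim: sin(arcsin(x)) = x.
Reasoning: For -1 ≤ x ≤ 1 (where arcsin is defined), arcsin(x) is by definition an angle whose sine equals x. Taking the sine of that angle returns x. (Note the other order, arcsin(sin x) = x, is NOT an identity.)
So the two sides agree for every real x for which both sides are defined.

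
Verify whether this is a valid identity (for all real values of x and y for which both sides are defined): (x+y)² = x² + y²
No, this is NOT an identity.

Claim: (x+y)² = x² + y².
Test a specific point where both sides are defined: x = 3, y = 1/2.
LHS = (x+y)² ≈ 12.2500
RHS = x² + y² ≈ 9.2500
Since 12.2500 ≠ 9.2500, the equation fails at this point, so it cannot hold for all real values of x and y for which both sides are defined.
The correct expansion is (x+y)² = x² + 2xy + y²; the cross term 2xy is missing.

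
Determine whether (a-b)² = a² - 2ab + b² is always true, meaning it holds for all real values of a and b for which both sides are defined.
Claim: (a-b)² = a² - 2ab + b².
Reasoning: Expand: (a-b)² = (a-b)(a-b) = a·a - a·b - b·a + b·b = a² - 2ab + b².
So the two sides agree for all real values of a and b for which both sides are defined.

Conclusion: Yes, this is an identity.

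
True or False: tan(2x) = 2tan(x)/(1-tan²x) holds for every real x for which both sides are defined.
Claim: tan(2x) = 2tan(x)/(1-tan²x).
Reasoning: tan(2x) = sin(2x)/cos(2x) = 2sin(x)cos(x) / (cos²x - sin²x). Divide numerator and denominator by cos²x: 2tan(x) / (1 - tan²x).
So the two sides agree for every real x for which both sides are defined.

Conclusion: True.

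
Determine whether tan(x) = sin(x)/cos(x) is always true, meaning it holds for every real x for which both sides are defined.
Claim: tan(x) = sin(x)/cos(x).
Reasoning: For an angle x whose terminal point on the unit circle is (cos x, sin x), tan(x) is defined as the ratio (second coordinate)/(first coordinate) = sin(x)/cos(x), wherever cos(x) ≠ 0.
So the two sides agree for every real x for which both sides are defined.

Conclusion: Yes, this is an identity.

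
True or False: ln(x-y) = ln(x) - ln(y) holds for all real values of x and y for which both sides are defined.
False.

Claim: ln(x-y) = ln(x) - ln(y).
Test a specific point where both sides are defined: x = 4, y = 3/2.
LHS = ln(x-y) ≈ 0.9163
RHS = ln(x) - ln(y) ≈ 0.9808
Since 0.9163 ≠ 0.9808, the equation fails at this point, so it cannot hold for all real values of x and y for which both sides are defined.
ln(x) - ln(y) = ln(x/y), not ln(x-y).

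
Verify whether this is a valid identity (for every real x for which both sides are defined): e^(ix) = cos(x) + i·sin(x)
Yes, this is an identity.

Claim: e^(ix) = cos(x) + i·sin(x).
Reasoning: Euler's formula. Expand e^(ix) = Σ (ix)^k / k!. Since i² = -1, the even-k terms are Σ (-1)^m x^(2m)/(2m)! = cos(x) and the odd-k terms are i · Σ (-1)^m x^(2m+1)/(2m+1)! = i·sin(x).
So the two sides agree for every real x for which both sides are defined.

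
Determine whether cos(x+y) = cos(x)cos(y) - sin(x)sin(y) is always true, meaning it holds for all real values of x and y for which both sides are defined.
Yes, this is an identity.

Claim: cos(x+y) = cos(x)cos(y) - sin(x)sin(y).
Reasoning: By Euler's formula e^(i(x+y)) = e^(ix)·e^(iy) = (cos x + i·sin x)(cos y + i·sin y). The real part of the left side is cos(x+y); the real part of the product is cos(x)cos(y) - sin(x)sin(y) (since i·i = -1).
So the two sides agree for all real values of x and y for which both sides are defined.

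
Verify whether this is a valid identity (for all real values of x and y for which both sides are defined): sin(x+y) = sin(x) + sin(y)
Claim: sin(x+y) = sin(x) + sin(y).
Test a specific point where both sides are defined: x = π, y = -π/3.
LHS = sin(x+y) ≈ 0.8660
RHS = sin(x) + sin(y) ≈ -0.8660
Since 0.8660 ≠ -0.8660, the equation fails at this point, so it cannot hold for all real values of x and y for which both sides are defined.
The correct expansion is sin(x+y) = sin(x)cos(y) + cos(x)sin(y); sine is not additive.

Conclusion: No, this is NOT an identity.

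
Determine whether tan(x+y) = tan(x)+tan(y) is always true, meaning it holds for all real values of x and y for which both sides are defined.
Claim: tan(x+y) = tan(x)+tan(y).
Test a specific point where both sides are defined: x = 3π/4, y = π/3.
LHS = tan(x+y) ≈ 0.2679
RHS = tan(x)+tan(y) ≈ 0.7321
Since 0.2679 ≠ 0.7321, the equation fails at this point, so it cannot hold for all real values of x and y for which both sides are defined.
The correct formula is tan(x+y) = (tan(x) + tan(y))/(1 - tan(x)tan(y)).

Conclusion: No, this is NOT an identity.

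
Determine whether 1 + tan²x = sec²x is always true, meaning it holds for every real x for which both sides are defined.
Yes, this is an identity.

Claim: 1 + tan²x = sec²x.
Reasoning: Start from sin²x + cos²x = 1 and divide every term by cos²x (allowed wherever tan x and sec x are defined): tan²x + 1 = 1/cos²x = sec²x.
So the two sides agree for every real x for which both sides are defined.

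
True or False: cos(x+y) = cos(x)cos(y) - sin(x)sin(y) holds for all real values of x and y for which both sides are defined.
True.

Claim: cos(x+y) = cos(x)cos(y) - sin(x)sin(y).
Reasoning: By Euler's formula e^(i(x+y)) = e^(ix)·e^(iy) = (cos x + i·sin x)(cos y + i·sin y). The real part of the left side is cos(x+y); the real part of the product is cos(x)cos(y) - sin(x)sin(y) (since i·i = -1).
So the two sides agree for all real values of x and y for which both sides are defined.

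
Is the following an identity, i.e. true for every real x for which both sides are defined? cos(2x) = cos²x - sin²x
Claim: cos(2x) = cos²x - sin²x.
Reasoning: Put y = x in the addition formula cos(x+y) = cos(x)cos(y) - sin(x)sin(y): cos(2x) = cos²x - sin²x.
So the two sides agree for every real x for which both sides are defined.

Conclusion: Yes, this is an identity.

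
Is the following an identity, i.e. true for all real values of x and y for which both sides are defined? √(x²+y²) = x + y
Claim: √(x²+y²) = x + y.
Test a specific point where both sides are defined: x = 3/2, y = -3.
LHS = √(x²+y²) ≈ 3.3541
RHS = x + y ≈ -1.5000
Since 3.3541 ≠ -1.5000, the equation fails at this point, so it cannot hold for all real values of x and y for which both sides are defined.
(x+y)² = x² + 2xy + y², not x² + y², so the square root does not split this way.

Conclusion: No, this is NOT an identity.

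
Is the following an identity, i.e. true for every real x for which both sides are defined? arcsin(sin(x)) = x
No, this is NOT an identity.

Claim: arcsin(sin(x)) = x.
Test a specific point where both sides are defined: x = 2π/3.
LHS = arcsin(sin(x)) ≈ 1.0472
RHS = x ≈ 2.0944
Since 1.0472 ≠ 2.0944, the equation fails at this point, so it cannot hold for every real x for which both sides are defined.
arcsin only returns values in [-π/2, π/2], so arcsin(sin(x)) = x holds only for x in that interval, not for all real x.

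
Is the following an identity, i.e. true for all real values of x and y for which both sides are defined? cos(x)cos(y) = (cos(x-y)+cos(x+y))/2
Claim: cos(x)cos(y) = (cos(x-y)+cos(x+y))/2.
Reasoning: cos(x-y) = cos(x)cos(y) + sin(x)sin(y) and cos(x+y) = cos(x)cos(y) - sin(x)sin(y). Adding, cos(x-y) + cos(x+y) = 2cos(x)cos(y); divide by 2.
So the two sides agree for all real values of x and y for which both sides are defined.

Conclusion: Yes, this is an identity.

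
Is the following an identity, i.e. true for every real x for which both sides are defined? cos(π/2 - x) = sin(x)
Yes, this is an identity.

Claim: cos(π/2 - x) = sin(x).
Reasoning: Use cos(u - v) = cos(u)cos(v) + sin(u)sin(v) with u = π/2, v = x: cos(π/2)cos(x) + sin(π/2)sin(x) = 0·cos(x) + 1·sin(x) = sin(x).
So the two sides agree for every real x for which both sides are defined.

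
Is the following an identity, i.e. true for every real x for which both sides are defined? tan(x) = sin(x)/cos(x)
Claim: tan(x) = sin(x)/cos(x).
Reasoning: For an angle x whose terminal point on the unit circle is (cos x, sin x), tan(x) is defined as the ratio (second coordinate)/(first coordinate) = sin(x)/cos(x), wherever cos(x) ≠ 0.
So the two sides agree for every real x for which both sides are defined.

Conclusion: Yes, this is an identity.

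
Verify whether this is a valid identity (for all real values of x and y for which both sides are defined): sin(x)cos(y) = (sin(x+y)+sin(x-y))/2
Yes, this is an identity.

Claim: sin(x)cos(y) = (sin(x+y)+sin(x-y))/2.
Reasoning: sin(x+y) = sin(x)cos(y) + cos(x)sin(y) and sin(x-y) = sin(x)cos(y) - cos(x)sin(y). Adding, sin(x+y) + sin(x-y) = 2sin(x)cos(y); divide by 2.
So the two sides agree for all real values of x and y for which both sides are defined.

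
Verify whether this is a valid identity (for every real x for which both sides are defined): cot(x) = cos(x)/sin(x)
Claim: cot(x) = cos(x)/sin(x).
Reasoning: cot(x) is defined as 1/tan(x) = 1/(sin(x)/cos(x)) = cos(x)/sin(x), wherever sin(x) ≠ 0.
So the two sides agree for every real x for which both sides are defined.

Conclusion: Yes, this is an identity.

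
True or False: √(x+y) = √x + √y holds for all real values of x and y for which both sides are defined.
Claim: √(x+y) = √x + √y.
Test a specific point where both sides are defined: x = 2, y = 3/2.
LHS = √(x+y) ≈ 1.8708
RHS = √x + √y ≈ 2.6390
Since 1.8708 ≠ 2.6390, the equation fails at this point, so it cannot hold for all real values of x and y for which both sides are defined.
Squaring the right side gives x + 2√(xy) + y, not x + y.

Conclusion: False.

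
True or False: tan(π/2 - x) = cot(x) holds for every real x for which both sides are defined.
True.

Claim: tan(π/2 - x) = cot(x).
Reasoning: tan(π/2 - x) = sin(π/2 - x)/cos(π/2 - x) = cos(x)/sin(x) = cot(x), using the cofunction identities sin(π/2 - x) = cos(x) and cos(π/2 - x) = sin(x).
So the two sides agree for every real x for which both sides are defined.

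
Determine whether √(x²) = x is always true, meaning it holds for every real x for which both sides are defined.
No, this is NOT an identity.

Claim: √(x²) = x.
Test a specific point where both sides are defined: x = -2.
LHS = √(x²) ≈ 2.0000
RHS = x ≈ -2.0000
Since 2.0000 ≠ -2.0000, the equation fails at this point, so it cannot hold for every real x for which both sides are defined.
√(x²) = |x|, which differs from x whenever x < 0 (both sides are defined for every real x).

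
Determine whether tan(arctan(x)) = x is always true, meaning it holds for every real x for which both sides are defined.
Yes, this is an identity.

Claim: tan(arctan(x)) = x.
Reasoning: For every real x, arctan(x) is by definition the angle in (-π/2, π/2) whose tangent equals x. Taking the tangent of that angle returns x.
So the two sides agree for every real x for which both sides are defined.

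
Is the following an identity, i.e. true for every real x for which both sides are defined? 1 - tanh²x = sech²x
Claim: 1 - tanh²x = sech²x.
Reasoning: Divide cosh²x - sinh²x = 1 through by cosh²x (never zero): 1 - tanh²x = 1/cosh²x = sech²x.
So the two sides agree for every real x for which both sides are defined.

Conclusion: Yes, this is an identity.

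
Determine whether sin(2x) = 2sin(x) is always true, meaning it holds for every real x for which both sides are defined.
No, this is NOT an identity.

Claim: sin(2x) = 2sin(x).
Test a specific point where both sides are defined: x = 3π/4.
LHS = sin(2x) ≈ -1.0000
RHS = 2sin(x) ≈ 1.4142
Since -1.0000 ≠ 1.4142, the equation fails at this point, so it cannot hold for every real x for which both sides are defined.
The correct double-angle formula is sin(2x) = 2sin(x)cos(x).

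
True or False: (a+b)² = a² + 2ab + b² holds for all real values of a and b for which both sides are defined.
True.

Claim: (a+b)² = a² + 2ab + b².
Reasoning: Expand: (a+b)² = (a+b)(a+b) = a·a + a·b + b·a + b·b = a² + 2ab + b².
So the two sides agree for all real values of a and b for which both sides are defined.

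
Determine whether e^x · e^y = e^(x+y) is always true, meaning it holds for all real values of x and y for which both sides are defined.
Claim: e^x · e^y = e^(x+y).
Reasoning: This is the law of exponents for a common base: multiplying powers adds exponents. E.g. from the series, (Σ x^j/j!)(Σ y^k/k!) = Σ_m (Σ_{j+k=m} x^j y^k/(j!k!)) = Σ_m (x+y)^m/m! by the binomial theorem.
So the two sides agree for all real values of x and y for which both sides are defined.

Conclusion: Yes, this is an identity.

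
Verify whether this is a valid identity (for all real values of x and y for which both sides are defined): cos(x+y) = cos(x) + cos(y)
No, this is NOT an identity.

Claim: cos(x+y) = cos(x) + cos(y).
Test a specific point where both sides are defined: x = -π/6, y = -π/3.
LHS = cos(x+y) ≈ 0.0000
RHS = cos(x) + cos(y) ≈ 1.3660
Since 0.0000 ≠ 1.3660, the equation fails at this point, so it cannot hold for all real values of x and y for which both sides are defined.
The correct expansion is cos(x+y) = cos(x)cos(y) - sin(x)sin(y); cosine is not additive.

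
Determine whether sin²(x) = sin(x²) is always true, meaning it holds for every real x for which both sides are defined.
No, this is NOT an identity.

Claim: sin²(x) = sin(x²).
Test a specific point where both sides are defined: x = π/4.
LHS = sin²(x) ≈ 0.5000
RHS = sin(x²) ≈ 0.5785
Since 0.5000 ≠ 0.5785, the equation fails at this point, so it cannot hold for every real x for which both sides are defined.
sin²(x) means (sin x)², squaring the output; sin(x²) squares the input. These are different functions.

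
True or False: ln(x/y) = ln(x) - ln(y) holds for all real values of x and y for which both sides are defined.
Claim: ln(x/y) = ln(x) - ln(y).
Reasoning: Both sides are simultaneously defined only when x, y > 0. Write x = e^p, y = e^q. Then x/y = e^(p-q), so ln(x/y) = p - q = ln(x) - ln(y).
So the two sides agree for all real values of x and y for which both sides are defined.

Conclusion: True.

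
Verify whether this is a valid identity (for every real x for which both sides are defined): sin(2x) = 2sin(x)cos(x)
Yes, this is an identity.

Claim: sin(2x) = 2sin(x)cos(x).
Reasoning: Put y = x in the addition formula sin(x+y) = sin(x)cos(y) + cos(x)sin(y): sin(2x) = sin(x)cos(x) + cos(x)sin(x) = 2sin(x)cos(x).
So the two sides agree for every real x for which both sides are defined.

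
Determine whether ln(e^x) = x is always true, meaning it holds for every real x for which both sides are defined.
Claim: ln(e^x) = x.
Reasoning: ln is the inverse of the exponential: ln(e^x) asks for the exponent p with e^p = e^x, and since e^p is one-to-one that exponent is p = x.
So the two sides agree for every real x for which both sides are defined.

Conclusion: Yes, this is an identity.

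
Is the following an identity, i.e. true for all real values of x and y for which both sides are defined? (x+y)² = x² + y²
Claim: (x+y)² = x² + y².
Test a specific point where both sides are defined: x = 3, y = 2.
LHS = (x+y)² ≈ 25.0000
RHS = x² + y² ≈ 13.0000
Since 25.0000 ≠ 13.0000, the equation fails at this point, so it cannot hold for all real values of x and y for which both sides are defined.
The correct expansion is (x+y)² = x² + 2xy + y²; the cross term 2xy is missing.

Conclusion: No, this is NOT an identity.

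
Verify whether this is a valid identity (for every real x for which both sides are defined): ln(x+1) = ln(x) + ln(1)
No, this is NOT an identity.

Claim: ln(x+1) = ln(x) + ln(1).
Test a specific point where both sides are defined: x = 1.
LHS = ln(x+1) ≈ 0.6931
RHS = ln(x) + ln(1) ≈ 0.0000
Since 0.6931 ≠ 0.0000, the equation fails at this point, so it cannot hold for every real x for which both sides are defined.
ln(1) = 0, so the right side is just ln(x), which differs from ln(x+1).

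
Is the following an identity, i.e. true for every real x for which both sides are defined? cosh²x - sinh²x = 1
Yes, this is an identity.

Claim: cosh²x - sinh²x = 1.
Reasoning: With cosh(x) = (e^x + e^-x)/2 and sinh(x) = (e^x - e^-x)/2: cosh²x = (e^(2x) + 2 + e^(-2x))/4 and sinh²x = (e^(2x) - 2 + e^(-2x))/4. Subtracting leaves 4/4 = 1.
So the two sides agree for every real x for which both sides are defined.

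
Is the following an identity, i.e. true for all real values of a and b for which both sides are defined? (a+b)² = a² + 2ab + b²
Yes, this is an identity.

Claim: (a+b)² = a² + 2ab + b².
Reasoning: Expand: (a+b)² = (a+b)(a+b) = a·a + a·b + b·a + b·b = a² + 2ab + b².
So the two sides agree for all real values of a and b for which both sides are defined.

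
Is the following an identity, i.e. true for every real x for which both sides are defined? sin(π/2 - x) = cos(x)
Claim: sin(π/2 - x) = cos(x).
Reasoning: Use sin(u - v) = sin(u)cos(v) - cos(u)sin(v) with u = π/2, v = x: sin(π/2)cos(x) - cos(π/2)sin(x) = 1·cos(x) - 0·sin(x) = cos(x).
So the two sides agree for every real x for which both sides are defined.

Conclusion: Yes, this is an identity.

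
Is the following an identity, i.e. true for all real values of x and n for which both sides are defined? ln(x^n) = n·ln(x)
Yes, this is an identity.

Claim: ln(x^n) = n·ln(x).
Reasoning: The right side requires x > 0. For x > 0, x^n = (e^(ln x))^n = e^(n·ln x), so taking ln of both sides gives ln(x^n) = n·ln(x).
So the two sides agree for all real values of x and n for which both sides are defined.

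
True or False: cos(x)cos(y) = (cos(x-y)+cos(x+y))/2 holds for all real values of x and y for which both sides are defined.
Claim: cos(x)cos(y) = (cos(x-y)+cos(x+y))/2.
Reasoning: cos(x-y) = cos(x)cos(y) + sin(x)sin(y) and cos(x+y) = cos(x)cos(y) - sin(x)sin(y). Adding, cos(x-y) + cos(x+y) = 2cos(x)cos(y); divide by 2.
So the two sides agree for all real values of x and y for which both sides are defined.

Conclusion: True.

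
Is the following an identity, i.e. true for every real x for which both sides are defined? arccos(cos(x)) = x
No, this is NOT an identity.

Claim: arccos(cos(x)) = x.
Test a specific point where both sides are defined: x = -π/4.
LHS = arccos(cos(x)) ≈ 0.7854
RHS = x ≈ -0.7854
Since 0.7854 ≠ -0.7854, the equation fails at this point, so it cannot hold for every real x for which both sides are defined.
arccos only returns values in [0, π], so arccos(cos(x)) = x holds only for x in that interval, not for all real x.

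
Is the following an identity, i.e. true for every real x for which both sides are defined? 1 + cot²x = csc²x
Claim: 1 + cot²x = csc²x.
Reasoning: Start from sin²x + cos²x = 1 and divide every term by sin²x (allowed wherever cot x and csc x are defined): 1 + cot²x = 1/sin²x = csc²x.
So the two sides agree for every real x for which both sides are defined.

Conclusion: Yes, this is an identity.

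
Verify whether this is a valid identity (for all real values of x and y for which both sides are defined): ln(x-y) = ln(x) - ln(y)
Claim: ln(x-y) = ln(x) - ln(y).
Test a specific point where both sides are defined: x = 5, y = 2.
LHS = ln(x-y) ≈ 1.0986
RHS = ln(x) - ln(y) ≈ 0.9163
Since 1.0986 ≠ 0.9163, the equation fails at this point, so it cannot hold for all real values of x and y for which both sides are defined.
ln(x) - ln(y) = ln(x/y), not ln(x-y).

Conclusion: No, this is NOT an identity.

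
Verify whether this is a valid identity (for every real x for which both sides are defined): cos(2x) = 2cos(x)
No, this is NOT an identity.

Claim: cos(2x) = 2cos(x).
Test a specific point where both sides are defined: x = -π/6.
LHS = cos(2x) ≈ 0.5000
RHS = 2cos(x) ≈ 1.7321
Since 0.5000 ≠ 1.7321, the equation fails at this point, so it cannot hold for every real x for which both sides are defined.
The correct double-angle formula is cos(2x) = cos²x - sin²x.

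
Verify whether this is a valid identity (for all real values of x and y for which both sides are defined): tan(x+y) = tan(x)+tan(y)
No, this is NOT an identity.

Claim: tan(x+y) = tan(x)+tan(y).
Test a specific point where both sides are defined: x = 2π/3, y = 3π/4.
LHS = tan(x+y) ≈ 3.7321
RHS = tan(x)+tan(y) ≈ -2.7321
Since 3.7321 ≠ -2.7321, the equation fails at this point, so it cannot hold for all real values of x and y for which both sides are defined.
The correct formula is tan(x+y) = (tan(x) + tan(y))/(1 - tan(x)tan(y)).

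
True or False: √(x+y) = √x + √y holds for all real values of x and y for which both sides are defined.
Claim: √(x+y) = √x + √y.
Test a specific point where both sides are defined: x = 5, y = 2.
LHS = √(x+y) ≈ 2.6458
RHS = √x + √y ≈ 3.6503
Since 2.6458 ≠ 3.6503, the equation fails at this point, so it cannot hold for all real values of x and y for which both sides are defined.
Squaring the right side gives x + 2√(xy) + y, not x + y.

Conclusion: False.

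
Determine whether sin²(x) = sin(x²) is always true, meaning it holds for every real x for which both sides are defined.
No, this is NOT an identity.

Claim: sin²(x) = sin(x²).
Test a specific point where both sides are defined: x = -π/6.
LHS = sin²(x) ≈ 0.2500
RHS = sin(x²) ≈ 0.2707
Since 0.2500 ≠ 0.2707, the equation fails at this point, so it cannot hold for every real x for which both sides are defined.
sin²(x) means (sin x)², squaring the output; sin(x²) squares the input. These are different functions.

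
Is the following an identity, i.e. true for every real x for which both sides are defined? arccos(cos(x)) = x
Claim: arccos(cos(x)) = x.
Test a specific point where both sides are defined: x = -π/6.
LHS = arccos(cos(x)) ≈ 0.5236
RHS = x ≈ -0.5236
Since 0.5236 ≠ -0.5236, the equation fails at this point, so it cannot hold for every real x for which both sides are defined.
arccos only returns values in [0, π], so arccos(cos(x)) = x holds only for x in that interval, not for all real x.

Conclusion: No, this is NOT an identity.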